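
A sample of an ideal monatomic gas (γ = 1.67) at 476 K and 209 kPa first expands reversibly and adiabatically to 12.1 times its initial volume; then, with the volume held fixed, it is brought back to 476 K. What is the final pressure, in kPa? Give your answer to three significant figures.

P₃ ≈ 17.3 kPa

Adiabatic step (PV^γ = const): P₂ = 209×(1/12.1)^(1.67) = 3.25 kPa; T₂ = 476×(1/12.1)^(0.67) = 89.57 K.
Isochoric: P₃ = P₂(T₃/T₂) = 3.25 × (476/89.57) = 17.27 kPa.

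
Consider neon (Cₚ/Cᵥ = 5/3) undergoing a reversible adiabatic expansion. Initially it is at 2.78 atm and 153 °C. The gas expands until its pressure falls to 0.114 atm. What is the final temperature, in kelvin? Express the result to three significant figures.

T₂ ≈ 119 K

Adiabatic: T₂/T₁ = (P₂/P₁)^((γ−1)/γ).
T₁ = 153 °C = 426.1 K.
T₂ = 426.1 × (0.114/2.78)^(2/5) = 118.8 K.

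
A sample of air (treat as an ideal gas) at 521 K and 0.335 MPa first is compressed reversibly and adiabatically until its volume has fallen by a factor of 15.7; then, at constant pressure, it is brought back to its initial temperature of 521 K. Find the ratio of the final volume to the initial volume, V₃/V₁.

V₃/V₁ ≈ 0.0212

For a diatomic ideal gas γ = 7/5.
Adiabatic step: V₂/V₁ = 0.06369; T₂ = T₁·15.7^(2/5) = 1567 K.
Isobaric step: V₃/V₂ = T₃/T₂ = 521/1567.
V₃/V₁ = (V₂/V₁)(V₃/V₂) = 0.06369 × (521/1567) = 0.02117.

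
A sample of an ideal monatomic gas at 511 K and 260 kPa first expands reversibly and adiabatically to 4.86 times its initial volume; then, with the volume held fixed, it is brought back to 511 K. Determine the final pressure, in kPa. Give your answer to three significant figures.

P₃ ≈ 53.5 kPa

For a monatomic ideal gas γ = 5/3.
Adiabatic step (PV^γ = const): P₂ = 260×(1/4.86)^(5/3) = 18.65 kPa; T₂ = 511×(1/4.86)^(2/3) = 178.1 K.
Isochoric: P₃ = P₂(T₃/T₂) = 18.65 × (511/178.1) = 53.5 kPa.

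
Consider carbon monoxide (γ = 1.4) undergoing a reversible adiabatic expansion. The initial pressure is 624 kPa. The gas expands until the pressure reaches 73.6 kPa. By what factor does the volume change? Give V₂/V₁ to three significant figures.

V₂/V₁ ≈ 4.60

From PV^γ = const, V₂/V₁ = (P₁/P₂)^(1/γ).
V₂/V₁ = (624/73.6)^(0.714) = 4.603.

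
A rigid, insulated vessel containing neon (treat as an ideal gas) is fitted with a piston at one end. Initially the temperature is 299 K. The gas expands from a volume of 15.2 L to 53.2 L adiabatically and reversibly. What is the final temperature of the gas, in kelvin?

Adiabatic: T₁V₁^(γ−1) = T₂V₂^(γ−1) ⇒ T₂ = T₁ (V₁/V₂)^(γ−1).
For a monatomic ideal gas γ = 5/3, so γ−1 = 2/3.
T₂ = 299 × (15.2/53.2)^(2/3) = 129.7 K.

T₂ ≈ 130 K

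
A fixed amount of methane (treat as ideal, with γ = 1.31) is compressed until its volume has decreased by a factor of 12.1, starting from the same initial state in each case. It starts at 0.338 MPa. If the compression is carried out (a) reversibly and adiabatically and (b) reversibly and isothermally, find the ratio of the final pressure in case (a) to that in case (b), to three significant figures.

P_adiabatic / P_isothermal ≈ 2.17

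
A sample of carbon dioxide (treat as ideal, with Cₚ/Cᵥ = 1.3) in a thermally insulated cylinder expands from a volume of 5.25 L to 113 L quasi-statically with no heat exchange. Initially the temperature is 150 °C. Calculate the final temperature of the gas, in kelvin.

For a reversible adiabat TV^(γ−1) is constant, so T₂ = T₁ (V₁/V₂)^(γ−1).
T₁ = 150 °C = 423.1 K.
T₂ = 423.1 × (5.25/113)^(0.3) = 168.5 K.

T₂ ≈ 169 K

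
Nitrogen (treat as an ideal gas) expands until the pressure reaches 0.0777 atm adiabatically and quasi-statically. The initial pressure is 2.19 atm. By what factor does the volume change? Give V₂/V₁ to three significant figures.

From PV^γ = const, V₂/V₁ = (P₁/P₂)^(1/γ).
For a diatomic ideal gas γ = 7/5.
V₂/V₁ = (2.19/0.0777)^(5/7) = 10.86.

V₂/V₁ ≈ 10.9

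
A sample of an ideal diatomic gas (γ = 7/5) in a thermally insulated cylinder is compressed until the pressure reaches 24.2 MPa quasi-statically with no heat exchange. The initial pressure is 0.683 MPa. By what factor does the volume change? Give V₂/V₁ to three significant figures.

V₂/V₁ ≈ 0.0782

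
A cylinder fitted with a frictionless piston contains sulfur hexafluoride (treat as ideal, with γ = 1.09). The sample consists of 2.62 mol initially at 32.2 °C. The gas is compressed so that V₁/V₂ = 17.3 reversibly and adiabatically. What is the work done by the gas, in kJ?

For a reversible adiabat TV^(γ−1) is constant, so T₂ = T₁ (V₁/V₂)^(γ−1).
T₁ = 32.2 °C = 305.3 K.
T₂ = 305.3 × 17.3^(0.09) = 394.7 K.
Q = 0, so ΔU = W_on_gas = nCᵥΔT with Cᵥ = R/(γ−1) = 92.38 J/(mol·K).
ΔU = 2.62 × 92.38 × (394.7 − 305.3) = 21620 J.
Work done by the gas = −ΔU = -21620 J.

W ≈ -21.6 kJ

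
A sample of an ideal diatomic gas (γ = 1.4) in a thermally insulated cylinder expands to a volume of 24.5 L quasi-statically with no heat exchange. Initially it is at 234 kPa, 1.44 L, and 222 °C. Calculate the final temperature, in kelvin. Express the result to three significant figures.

T₂ ≈ 159 K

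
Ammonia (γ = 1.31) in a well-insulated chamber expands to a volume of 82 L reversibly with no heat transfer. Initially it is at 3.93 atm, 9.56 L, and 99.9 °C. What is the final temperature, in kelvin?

Adiabatic: T₁V₁^(γ−1) = T₂V₂^(γ−1) ⇒ T₂ = T₁ (V₁/V₂)^(γ−1).
T₁ = 99.9 °C = 373 K.
T₂ = 373 × (9.56/82)^(0.31) = 191.6 K.

T₂ ≈ 192 K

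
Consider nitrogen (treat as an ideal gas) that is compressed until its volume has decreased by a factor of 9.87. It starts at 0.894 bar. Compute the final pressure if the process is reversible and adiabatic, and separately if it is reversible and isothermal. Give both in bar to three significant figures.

adiabatic: 22.0 bar; isothermal: 8.82 bar

For a diatomic ideal gas γ = 7/5.
Isothermal: P₂ = P₁(V₁/V₂) = 0.894×9.87 = 8.824 bar.
Adiabatic: P₂ = P₁(V₁/V₂)^γ = 0.894×9.87^(7/5) = 22.05 bar.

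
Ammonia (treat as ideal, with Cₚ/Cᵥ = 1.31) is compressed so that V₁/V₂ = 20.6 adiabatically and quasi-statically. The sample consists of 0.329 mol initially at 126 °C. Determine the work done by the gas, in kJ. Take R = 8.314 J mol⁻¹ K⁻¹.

W ≈ -5.47 kJ

For a reversible adiabat TV^(γ−1) is constant, so T₂ = T₁ (V₁/V₂)^(γ−1).
T₁ = 126 °C = 399.1 K.
T₂ = 399.1 × 20.6^(0.31) = 1020 K.
Q = 0, so ΔU = W_on_gas = nCᵥΔT with Cᵥ = R/(γ−1) = 26.82 J/(mol·K).
ΔU = 0.329 × 26.82 × (1020 − 399.1) = 5475 J.
Work done by the gas = −ΔU = -5475 J.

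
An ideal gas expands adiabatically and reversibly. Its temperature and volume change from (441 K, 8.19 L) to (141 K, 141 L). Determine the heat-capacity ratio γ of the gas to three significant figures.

γ ≈ 1.40

TV^(γ−1) = const ⇒ γ − 1 = ln(T₂/T₁) / ln(V₁/V₂).
γ = 1 + ln(141/441) / ln(8.19/141) = 1.401.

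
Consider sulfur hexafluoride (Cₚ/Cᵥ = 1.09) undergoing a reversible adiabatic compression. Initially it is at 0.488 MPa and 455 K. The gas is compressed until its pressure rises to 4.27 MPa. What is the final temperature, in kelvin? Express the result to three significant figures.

T₂ ≈ 544 K

Adiabatic: T₂/T₁ = (P₂/P₁)^((γ−1)/γ).
T₂ = 455 × (4.27/0.488)^(0.0826) = 544.2 K.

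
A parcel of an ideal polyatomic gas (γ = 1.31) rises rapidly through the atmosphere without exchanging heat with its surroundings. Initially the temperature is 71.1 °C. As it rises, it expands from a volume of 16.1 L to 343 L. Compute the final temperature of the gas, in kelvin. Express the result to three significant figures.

Adiabatic: T₁V₁^(γ−1) = T₂V₂^(γ−1) ⇒ T₂ = T₁ (V₁/V₂)^(γ−1).
T₁ = 71.1 °C = 344.2 K.
T₂ = 344.2 × (16.1/343)^(0.31) = 133.4 K.

T₂ ≈ 133 K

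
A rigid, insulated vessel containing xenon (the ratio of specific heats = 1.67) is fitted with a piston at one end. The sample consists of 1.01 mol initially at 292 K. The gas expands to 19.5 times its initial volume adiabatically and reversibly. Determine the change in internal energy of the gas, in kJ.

ΔU ≈ -3.16 kJ

Adiabatic: T₁V₁^(γ−1) = T₂V₂^(γ−1) ⇒ T₂ = T₁ (V₁/V₂)^(γ−1).
T₂ = 292 × (1/19.5)^(0.67) = 39.91 K.
Q = 0, so ΔU = W_on_gas = nCᵥΔT with Cᵥ = R/(γ−1) = 12.41 J/(mol·K).
ΔU = 1.01 × 12.41 × (39.91 − 292) = -3159 J.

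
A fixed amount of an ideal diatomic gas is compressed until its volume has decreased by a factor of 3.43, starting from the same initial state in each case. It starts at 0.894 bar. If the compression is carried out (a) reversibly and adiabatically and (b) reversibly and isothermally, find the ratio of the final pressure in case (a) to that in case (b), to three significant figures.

P_adiabatic / P_isothermal ≈ 1.64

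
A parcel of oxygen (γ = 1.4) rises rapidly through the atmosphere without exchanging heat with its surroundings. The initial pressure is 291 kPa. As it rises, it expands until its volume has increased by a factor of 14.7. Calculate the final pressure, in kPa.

Since PV^γ is constant along a reversible adiabat, P₂ = P₁ (V₁/V₂)^γ.
P₂ = 291 × (1/14.7)^(1.4) = 6.755 kPa.

P₂ ≈ 6.76 kPa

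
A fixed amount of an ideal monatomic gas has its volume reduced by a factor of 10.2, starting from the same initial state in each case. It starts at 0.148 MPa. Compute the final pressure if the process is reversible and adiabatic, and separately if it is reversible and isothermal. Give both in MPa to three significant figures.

adiabatic: 7.10 MPa; isothermal: 1.51 MPa

For a monatomic ideal gas γ = 5/3.
Isothermal: P₂ = P₁(V₁/V₂) = 0.148×10.2 = 1.51 MPa.
Adiabatic: P₂ = P₁(V₁/V₂)^γ = 0.148×10.2^(5/3) = 7.1 MPa.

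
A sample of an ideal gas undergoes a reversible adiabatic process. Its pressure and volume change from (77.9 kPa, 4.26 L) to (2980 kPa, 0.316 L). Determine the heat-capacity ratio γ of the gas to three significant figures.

PV^γ = const ⇒ γ = ln(P₂/P₁) / ln(V₁/V₂).
γ = ln(2980/77.9) / ln(4.26/0.316) = 1.401.

γ ≈ 1.40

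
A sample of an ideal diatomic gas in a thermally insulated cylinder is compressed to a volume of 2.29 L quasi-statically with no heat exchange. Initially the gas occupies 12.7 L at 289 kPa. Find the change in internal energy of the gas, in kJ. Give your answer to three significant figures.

γ = 7/5 for a diatomic ideal gas.
P₂ = P₁(V₁/V₂)^γ = 289×(12.7/2.29)^(7/5) = 3180 kPa.
For a reversible adiabat, W_by_gas = (P₁V₁ − P₂V₂)/(γ−1).
W_by = (289000×0.0127 − 3.18×10^6×0.00229) / (2/5) = -9031 J.
Q = 0 ⇒ ΔU = −W_by = 9031 J.

ΔU ≈ 9.03 kJ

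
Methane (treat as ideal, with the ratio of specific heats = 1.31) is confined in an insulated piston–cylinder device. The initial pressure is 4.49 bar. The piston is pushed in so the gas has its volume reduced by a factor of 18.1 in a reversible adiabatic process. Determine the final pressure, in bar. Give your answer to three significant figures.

P₂ ≈ 199 bar

Adiabatic: P₁V₁^γ = P₂V₂^γ ⇒ P₂ = P₁ (V₁/V₂)^γ.
P₂ = 4.49 × 18.1^(1.31) = 199.4 bar.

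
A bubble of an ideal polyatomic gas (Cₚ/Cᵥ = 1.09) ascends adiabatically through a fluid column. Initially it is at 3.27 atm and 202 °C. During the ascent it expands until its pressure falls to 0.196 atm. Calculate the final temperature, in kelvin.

T₂ ≈ 377 K

Adiabatic: T₂/T₁ = (P₂/P₁)^((γ−1)/γ).
T₁ = 202 °C = 475.1 K.
T₂ = 475.1 × (0.196/3.27)^(0.0826) = 376.6 K.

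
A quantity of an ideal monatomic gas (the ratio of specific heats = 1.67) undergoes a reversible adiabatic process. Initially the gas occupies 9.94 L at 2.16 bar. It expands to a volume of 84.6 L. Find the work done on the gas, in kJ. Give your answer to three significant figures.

P₂ = P₁(V₁/V₂)^γ = 2.16×(9.94/84.6)^(1.67) = 0.06045 bar.
For a reversible adiabat, W_by_gas = (P₁V₁ − P₂V₂)/(γ−1).
W_by = (216000×0.00994 − 6045×0.0846) / (0.67) = 2441 J.
W_on_gas = −W_by = -2441 J.

W ≈ -2.44 kJ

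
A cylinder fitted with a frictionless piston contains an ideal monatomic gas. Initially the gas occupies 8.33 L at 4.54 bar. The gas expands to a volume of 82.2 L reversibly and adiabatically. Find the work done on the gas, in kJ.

W ≈ -4.44 kJ

γ = 5/3 for a monatomic ideal gas.
P₂ = P₁(V₁/V₂)^γ = 4.54×(8.33/82.2)^(5/3) = 0.1 bar.
For a reversible adiabat, W_by_gas = (P₁V₁ − P₂V₂)/(γ−1).
W_by = (454000×0.00833 − 10000×0.0822) / (2/3) = 4440 J.
W_on_gas = −W_by = -4440 J.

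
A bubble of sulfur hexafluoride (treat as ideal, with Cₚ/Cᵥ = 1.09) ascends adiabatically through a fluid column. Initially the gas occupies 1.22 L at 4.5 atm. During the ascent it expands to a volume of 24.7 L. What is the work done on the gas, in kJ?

W ≈ -1.47 kJ

P₂ = P₁(V₁/V₂)^γ = 4.5×(1.22/24.7)^(1.09) = 0.1696 atm.
For a reversible adiabat, W_by_gas = (P₁V₁ − P₂V₂)/(γ−1).
W_by = (456000×0.00122 − 17180×0.0247) / (0.09) = 1466 J.
W_on_gas = −W_by = -1466 J.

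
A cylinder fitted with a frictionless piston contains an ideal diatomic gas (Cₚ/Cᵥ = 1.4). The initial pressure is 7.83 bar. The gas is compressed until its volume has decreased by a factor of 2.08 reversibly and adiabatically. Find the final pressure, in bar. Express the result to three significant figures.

P₂ ≈ 21.8 bar

Since PV^γ is constant along a reversible adiabat, P₂ = P₁ (V₁/V₂)^γ.
P₂ = 7.83 × 2.08^(1.4) = 21.83 bar.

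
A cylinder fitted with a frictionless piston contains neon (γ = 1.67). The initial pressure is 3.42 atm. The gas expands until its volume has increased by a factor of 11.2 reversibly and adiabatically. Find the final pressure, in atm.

Adiabatic: P₁V₁^γ = P₂V₂^γ ⇒ P₂ = P₁ (V₁/V₂)^γ.
P₂ = 3.42 × (1/11.2)^(1.67) = 0.06051 atm.

P₂ ≈ 0.0605 atm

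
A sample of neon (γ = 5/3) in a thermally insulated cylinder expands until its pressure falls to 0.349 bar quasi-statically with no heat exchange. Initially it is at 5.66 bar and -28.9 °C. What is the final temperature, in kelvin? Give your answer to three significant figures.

T₂ ≈ 80.1 K

Along an adiabat T P^((1−γ)/γ) is constant, so T₂ = T₁ (P₂/P₁)^((γ−1)/γ).
T₁ = -28.9 °C = 244.2 K.
T₂ = 244.2 × (0.349/5.66)^(2/5) = 80.14 K.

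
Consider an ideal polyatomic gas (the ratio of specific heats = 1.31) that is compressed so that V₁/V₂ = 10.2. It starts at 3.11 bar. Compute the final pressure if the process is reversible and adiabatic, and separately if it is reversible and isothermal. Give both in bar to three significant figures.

adiabatic: 65.2 bar; isothermal: 31.7 bar

Isothermal: P₂ = P₁(V₁/V₂) = 3.11×10.2 = 31.72 bar.
Adiabatic: P₂ = P₁(V₁/V₂)^γ = 3.11×10.2^(1.31) = 65.17 bar.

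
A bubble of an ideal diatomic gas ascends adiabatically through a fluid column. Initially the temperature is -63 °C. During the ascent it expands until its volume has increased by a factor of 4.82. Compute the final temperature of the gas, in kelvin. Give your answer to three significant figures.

T₂ ≈ 112 K

Adiabatic: T₁V₁^(γ−1) = T₂V₂^(γ−1) ⇒ T₂ = T₁ (V₁/V₂)^(γ−1).
For a diatomic ideal gas γ = 7/5, so γ−1 = 2/5.
T₁ = -63 °C = 210.1 K.
T₂ = 210.1 × (1/4.82)^(2/5) = 112 K.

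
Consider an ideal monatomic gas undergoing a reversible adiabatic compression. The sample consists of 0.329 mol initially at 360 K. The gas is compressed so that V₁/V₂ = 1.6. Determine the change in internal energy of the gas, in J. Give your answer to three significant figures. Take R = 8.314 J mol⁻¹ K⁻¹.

ΔU ≈ 544 J

Adiabatic: T₁V₁^(γ−1) = T₂V₂^(γ−1) ⇒ T₂ = T₁ (V₁/V₂)^(γ−1).
γ = 5/3 for a monatomic ideal gas, so γ−1 = 2/3.
T₂ = 360 × 1.6^(2/3) = 492.5 K.
Q = 0, so ΔU = W_on_gas = nCᵥΔT with Cᵥ = R/(γ−1) = 12.47 J/(mol·K).
ΔU = 0.329 × 12.47 × (492.5 − 360) = 543.5 J.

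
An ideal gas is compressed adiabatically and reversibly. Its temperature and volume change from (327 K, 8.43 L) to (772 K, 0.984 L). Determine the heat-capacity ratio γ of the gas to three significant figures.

γ ≈ 1.40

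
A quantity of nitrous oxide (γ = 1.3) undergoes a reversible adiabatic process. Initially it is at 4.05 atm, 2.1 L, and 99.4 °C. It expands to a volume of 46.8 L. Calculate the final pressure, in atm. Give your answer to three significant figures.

P₂ ≈ 0.0716 atm

Adiabatic: P₁V₁^γ = P₂V₂^γ ⇒ P₂ = P₁ (V₁/V₂)^γ.
P₂ = 4.05 × (2.1/46.8)^(1.3) = 0.07162 atm.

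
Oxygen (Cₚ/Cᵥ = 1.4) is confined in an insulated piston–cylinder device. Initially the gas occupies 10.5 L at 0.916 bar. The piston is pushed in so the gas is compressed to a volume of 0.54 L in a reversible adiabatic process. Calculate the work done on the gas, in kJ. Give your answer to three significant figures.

P₂ = P₁(V₁/V₂)^γ = 0.916×(10.5/0.54)^(1.4) = 58.37 bar.
For a reversible adiabat, W_by_gas = (P₁V₁ − P₂V₂)/(γ−1).
W_by = (91600×0.0105 − 5.837×10^6×0.00054) / (0.4) = -5476 J.
W_on_gas = −W_by = 5476 J.

W ≈ 5.48 kJ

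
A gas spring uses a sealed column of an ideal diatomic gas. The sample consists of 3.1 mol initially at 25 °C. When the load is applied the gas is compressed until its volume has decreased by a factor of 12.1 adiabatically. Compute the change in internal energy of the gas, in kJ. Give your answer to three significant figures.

For a reversible adiabat TV^(γ−1) is constant, so T₂ = T₁ (V₁/V₂)^(γ−1).
γ = 7/5 for a diatomic ideal gas, so γ−1 = 2/5.
T₁ = 25 °C = 298.1 K.
T₂ = 298.1 × 12.1^(2/5) = 808.3 K.
Q = 0, so ΔU = W_on_gas = nCᵥΔT with Cᵥ = R/(γ−1) = 20.79 J/(mol·K).
ΔU = 3.1 × 20.79 × (808.3 − 298.1) = 32870 J.

ΔU ≈ 32.9 kJ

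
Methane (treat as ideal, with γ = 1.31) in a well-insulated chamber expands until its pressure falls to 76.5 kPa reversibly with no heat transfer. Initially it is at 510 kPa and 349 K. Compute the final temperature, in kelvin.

T₂ ≈ 223 K

Adiabatic: T₂/T₁ = (P₂/P₁)^((γ−1)/γ).
T₂ = 349 × (76.5/510)^(0.237) = 222.8 K.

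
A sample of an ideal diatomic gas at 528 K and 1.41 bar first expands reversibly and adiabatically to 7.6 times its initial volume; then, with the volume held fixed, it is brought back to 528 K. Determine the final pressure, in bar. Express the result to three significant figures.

For a diatomic ideal gas γ = 7/5.
Adiabatic step (PV^γ = const): P₂ = 1.41×(1/7.6)^(7/5) = 0.08243 bar; T₂ = 528×(1/7.6)^(2/5) = 234.6 K.
Isochoric: P₃ = P₂(T₃/T₂) = 0.08243 × (528/234.6) = 0.1855 bar.

P₃ ≈ 0.186 bar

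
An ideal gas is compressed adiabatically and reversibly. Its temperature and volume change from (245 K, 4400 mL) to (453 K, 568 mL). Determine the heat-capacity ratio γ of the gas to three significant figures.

γ ≈ 1.30

TV^(γ−1) = const ⇒ γ − 1 = ln(T₂/T₁) / ln(V₁/V₂).
γ = 1 + ln(453/245) / ln(4400/568) = 1.3.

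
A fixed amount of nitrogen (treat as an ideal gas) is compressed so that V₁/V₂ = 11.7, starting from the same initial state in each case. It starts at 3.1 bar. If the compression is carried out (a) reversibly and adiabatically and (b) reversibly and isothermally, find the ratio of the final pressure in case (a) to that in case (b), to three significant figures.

For a diatomic ideal gas γ = 7/5.
Isothermal: P_b = P₁(V₁/V₂) = 3.1×11.7.
Adiabatic: P_a = P₁(V₁/V₂)^γ = 3.1×11.7^(7/5).
P_a/P_b = (V₁/V₂)^(γ−1) = 11.7^(2/5) = 2.675.

P_adiabatic / P_isothermal ≈ 2.67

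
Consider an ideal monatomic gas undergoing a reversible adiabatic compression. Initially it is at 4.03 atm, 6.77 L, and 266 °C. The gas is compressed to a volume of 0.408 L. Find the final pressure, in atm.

P₂ ≈ 435 atm

Adiabatic: P₁V₁^γ = P₂V₂^γ ⇒ P₂ = P₁ (V₁/V₂)^γ.
γ = 5/3 for a monatomic ideal gas.
P₂ = 4.03 × (6.77/0.408)^(5/3) = 435 atm.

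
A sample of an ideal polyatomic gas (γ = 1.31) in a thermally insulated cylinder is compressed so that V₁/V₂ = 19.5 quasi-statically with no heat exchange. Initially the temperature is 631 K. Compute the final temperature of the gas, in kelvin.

For a reversible adiabat TV^(γ−1) is constant, so T₂ = T₁ (V₁/V₂)^(γ−1).
T₂ = 631 × 19.5^(0.31) = 1585 K.

T₂ ≈ 1580 K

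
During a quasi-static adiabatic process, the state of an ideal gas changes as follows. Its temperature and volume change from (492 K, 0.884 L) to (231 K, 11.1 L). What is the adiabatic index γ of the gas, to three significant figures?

TV^(γ−1) = const ⇒ γ − 1 = ln(T₂/T₁) / ln(V₁/V₂).
γ = 1 + ln(231/492) / ln(0.884/11.1) = 1.299.

γ ≈ 1.30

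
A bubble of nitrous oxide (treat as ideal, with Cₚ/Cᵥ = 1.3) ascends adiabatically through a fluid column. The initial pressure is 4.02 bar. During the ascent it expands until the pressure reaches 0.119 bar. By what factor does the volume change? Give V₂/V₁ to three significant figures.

V₂/V₁ ≈ 15.0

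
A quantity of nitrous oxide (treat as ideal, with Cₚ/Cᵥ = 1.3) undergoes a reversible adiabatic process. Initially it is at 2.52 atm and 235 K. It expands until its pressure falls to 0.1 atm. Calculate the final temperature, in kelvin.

Along an adiabat T P^((1−γ)/γ) is constant, so T₂ = T₁ (P₂/P₁)^((γ−1)/γ).
T₂ = 235 × (0.1/2.52)^(0.231) = 111.6 K.

T₂ ≈ 112 K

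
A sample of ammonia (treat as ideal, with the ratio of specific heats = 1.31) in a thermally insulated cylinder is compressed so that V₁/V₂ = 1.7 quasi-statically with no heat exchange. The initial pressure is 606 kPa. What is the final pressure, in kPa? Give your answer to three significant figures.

P₂ ≈ 1210 kPa

Adiabatic: P₁V₁^γ = P₂V₂^γ ⇒ P₂ = P₁ (V₁/V₂)^γ.
P₂ = 606 × 1.7^(1.31) = 1214 kPa.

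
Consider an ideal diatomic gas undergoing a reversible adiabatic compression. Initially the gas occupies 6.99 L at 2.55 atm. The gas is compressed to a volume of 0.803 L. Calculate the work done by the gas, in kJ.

W ≈ -6.21 kJ

γ = 7/5 for a diatomic ideal gas.
P₂ = P₁(V₁/V₂)^γ = 2.55×(6.99/0.803)^(7/5) = 52.75 atm.
For a reversible adiabat, W_by_gas = (P₁V₁ − P₂V₂)/(γ−1).
W_by = (258400×0.00699 − 5.345×10^6×0.000803) / (2/5) = -6214 J.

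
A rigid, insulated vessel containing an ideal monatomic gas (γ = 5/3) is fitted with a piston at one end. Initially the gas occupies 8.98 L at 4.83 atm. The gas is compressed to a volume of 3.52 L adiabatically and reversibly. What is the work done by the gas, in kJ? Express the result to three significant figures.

P₂ = P₁(V₁/V₂)^γ = 4.83×(8.98/3.52)^(5/3) = 23.01 atm.
For a reversible adiabat, W_by_gas = (P₁V₁ − P₂V₂)/(γ−1).
W_by = (489400×0.00898 − 2.331×10^6×0.00352) / (2/3) = -5716 J.

W ≈ -5.72 kJ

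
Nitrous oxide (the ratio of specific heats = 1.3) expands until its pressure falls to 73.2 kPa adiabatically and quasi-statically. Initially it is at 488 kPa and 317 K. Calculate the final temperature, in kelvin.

Along an adiabat T P^((1−γ)/γ) is constant, so T₂ = T₁ (P₂/P₁)^((γ−1)/γ).
T₂ = 317 × (73.2/488)^(0.231) = 204.6 K.

T₂ ≈ 205 K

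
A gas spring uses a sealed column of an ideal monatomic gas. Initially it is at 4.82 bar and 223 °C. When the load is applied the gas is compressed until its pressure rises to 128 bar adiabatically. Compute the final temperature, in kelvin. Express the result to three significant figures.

T₂ ≈ 1840 K

Along an adiabat T P^((1−γ)/γ) is constant, so T₂ = T₁ (P₂/P₁)^((γ−1)/γ).
For a monatomic ideal gas γ = 5/3, so (γ−1)/γ = 2/5.
T₁ = 223 °C = 496.1 K.
T₂ = 496.1 × (128/4.82)^(2/5) = 1842 K.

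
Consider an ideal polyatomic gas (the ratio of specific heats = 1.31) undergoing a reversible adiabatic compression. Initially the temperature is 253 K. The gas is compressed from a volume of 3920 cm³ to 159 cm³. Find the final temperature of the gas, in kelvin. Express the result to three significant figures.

T₂ ≈ 683 K

Adiabatic: T₁V₁^(γ−1) = T₂V₂^(γ−1) ⇒ T₂ = T₁ (V₁/V₂)^(γ−1).
T₂ = 253 × (3920/159)^(0.31) = 683.3 K.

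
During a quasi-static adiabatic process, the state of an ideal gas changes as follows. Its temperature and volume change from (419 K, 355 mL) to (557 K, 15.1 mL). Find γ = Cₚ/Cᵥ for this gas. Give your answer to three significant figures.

TV^(γ−1) = const ⇒ γ − 1 = ln(T₂/T₁) / ln(V₁/V₂).
γ = 1 + ln(557/419) / ln(355/15.1) = 1.09.

γ ≈ 1.09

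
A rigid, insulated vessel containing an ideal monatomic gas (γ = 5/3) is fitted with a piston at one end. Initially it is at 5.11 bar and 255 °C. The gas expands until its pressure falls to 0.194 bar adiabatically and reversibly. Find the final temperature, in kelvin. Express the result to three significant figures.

T₂ ≈ 143 K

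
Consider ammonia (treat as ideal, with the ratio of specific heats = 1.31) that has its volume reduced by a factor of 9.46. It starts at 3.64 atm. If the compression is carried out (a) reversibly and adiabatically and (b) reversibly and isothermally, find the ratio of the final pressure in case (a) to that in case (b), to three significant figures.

Isothermal: P_b = P₁(V₁/V₂) = 3.64×9.46.
Adiabatic: P_a = P₁(V₁/V₂)^γ = 3.64×9.46^(1.31).
P_a/P_b = (V₁/V₂)^(γ−1) = 9.46^(0.31) = 2.007.

P_adiabatic / P_isothermal ≈ 2.01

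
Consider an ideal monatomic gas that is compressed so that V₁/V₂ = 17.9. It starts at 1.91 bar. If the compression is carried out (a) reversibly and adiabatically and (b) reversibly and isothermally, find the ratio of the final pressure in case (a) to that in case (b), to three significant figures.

P_adiabatic / P_isothermal ≈ 6.84

For a monatomic ideal gas γ = 5/3.
Isothermal: P_b = P₁(V₁/V₂) = 1.91×17.9.
Adiabatic: P_a = P₁(V₁/V₂)^γ = 1.91×17.9^(5/3).
P_a/P_b = (V₁/V₂)^(γ−1) = 17.9^(2/3) = 6.843.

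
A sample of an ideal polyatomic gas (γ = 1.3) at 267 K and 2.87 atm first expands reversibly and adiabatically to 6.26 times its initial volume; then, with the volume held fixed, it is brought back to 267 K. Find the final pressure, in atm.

P₃ ≈ 0.458 atm

Adiabatic step (PV^γ = const): P₂ = 2.87×(1/6.26)^(1.3) = 0.2644 atm; T₂ = 267×(1/6.26)^(0.3) = 154 K.
Isochoric: P₃ = P₂(T₃/T₂) = 0.2644 × (267/154) = 0.4585 atm.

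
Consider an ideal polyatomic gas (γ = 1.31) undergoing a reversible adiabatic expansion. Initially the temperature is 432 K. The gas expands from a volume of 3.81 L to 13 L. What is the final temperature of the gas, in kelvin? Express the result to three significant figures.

T₂ ≈ 295 K

Adiabatic: T₁V₁^(γ−1) = T₂V₂^(γ−1) ⇒ T₂ = T₁ (V₁/V₂)^(γ−1).
T₂ = 432 × (3.81/13)^(0.31) = 295.3 K.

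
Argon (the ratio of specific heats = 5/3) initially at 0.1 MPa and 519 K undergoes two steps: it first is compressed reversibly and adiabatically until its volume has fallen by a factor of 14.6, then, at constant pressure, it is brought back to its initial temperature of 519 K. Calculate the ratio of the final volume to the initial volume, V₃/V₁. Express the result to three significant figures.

Adiabatic step: V₂/V₁ = 0.06849; T₂ = T₁·14.6^(2/3) = 3100 K.
Isobaric step: V₃/V₂ = T₃/T₂ = 519/3100.
V₃/V₁ = (V₂/V₁)(V₃/V₂) = 0.06849 × (519/3100) = 0.01147.

V₃/V₁ ≈ 0.0115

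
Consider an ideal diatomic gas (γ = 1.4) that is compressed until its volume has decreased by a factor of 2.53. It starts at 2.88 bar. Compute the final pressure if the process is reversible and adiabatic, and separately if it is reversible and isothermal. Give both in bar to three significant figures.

adiabatic: 10.6 bar; isothermal: 7.29 bar

Isothermal: P₂ = P₁(V₁/V₂) = 2.88×2.53 = 7.286 bar.
Adiabatic: P₂ = P₁(V₁/V₂)^γ = 2.88×2.53^(1.4) = 10.56 bar.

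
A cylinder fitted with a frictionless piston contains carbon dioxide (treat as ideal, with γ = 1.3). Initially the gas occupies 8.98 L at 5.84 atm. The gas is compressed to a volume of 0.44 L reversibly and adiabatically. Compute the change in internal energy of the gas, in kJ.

ΔU ≈ 26.1 kJ

P₂ = P₁(V₁/V₂)^γ = 5.84×(8.98/0.44)^(1.3) = 294.6 atm.
For a reversible adiabat, W_by_gas = (P₁V₁ − P₂V₂)/(γ−1).
W_by = (591700×0.00898 − 2.985×10^7×0.00044) / (0.3) = -26060 J.
Q = 0 ⇒ ΔU = −W_by = 26060 J.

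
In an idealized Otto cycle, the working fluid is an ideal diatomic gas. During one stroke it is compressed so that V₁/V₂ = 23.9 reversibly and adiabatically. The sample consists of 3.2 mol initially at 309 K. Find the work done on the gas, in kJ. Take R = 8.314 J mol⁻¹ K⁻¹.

Adiabatic: T₁V₁^(γ−1) = T₂V₂^(γ−1) ⇒ T₂ = T₁ (V₁/V₂)^(γ−1).
γ = 7/5 for a diatomic ideal gas, so γ−1 = 2/5.
T₂ = 309 × 23.9^(2/5) = 1100 K.
Q = 0, so ΔU = W_on_gas = nCᵥΔT with Cᵥ = R/(γ−1) = 20.79 J/(mol·K).
ΔU = 3.2 × 20.79 × (1100 − 309) = 52600 J.

W ≈ 52.6 kJ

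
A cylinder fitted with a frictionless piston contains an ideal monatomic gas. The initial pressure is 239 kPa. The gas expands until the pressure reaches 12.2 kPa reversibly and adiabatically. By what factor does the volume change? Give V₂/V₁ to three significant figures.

V₂/V₁ ≈ 5.96

From PV^γ = const, V₂/V₁ = (P₁/P₂)^(1/γ).
For a monatomic ideal gas γ = 5/3.
V₂/V₁ = (239/12.2)^(3/5) = 5.96.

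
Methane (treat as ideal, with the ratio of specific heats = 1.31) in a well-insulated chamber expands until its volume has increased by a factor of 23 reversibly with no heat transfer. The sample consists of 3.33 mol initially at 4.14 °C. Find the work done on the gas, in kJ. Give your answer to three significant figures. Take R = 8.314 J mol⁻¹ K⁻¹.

W ≈ -15.4 kJ

For a reversible adiabat TV^(γ−1) is constant, so T₂ = T₁ (V₁/V₂)^(γ−1).
T₁ = 4.14 °C = 277.3 K.
T₂ = 277.3 × (1/23)^(0.31) = 104.9 K.
Q = 0, so ΔU = W_on_gas = nCᵥΔT with Cᵥ = R/(γ−1) = 26.82 J/(mol·K).
ΔU = 3.33 × 26.82 × (104.9 − 277.3) = -15400 J.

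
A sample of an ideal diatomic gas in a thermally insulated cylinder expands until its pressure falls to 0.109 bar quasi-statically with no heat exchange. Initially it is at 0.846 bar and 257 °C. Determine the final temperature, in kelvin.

T₂ ≈ 295 K

Adiabatic: T₂/T₁ = (P₂/P₁)^((γ−1)/γ).
For a diatomic ideal gas γ = 7/5, so (γ−1)/γ = 2/7.
T₁ = 257 °C = 530.1 K.
T₂ = 530.1 × (0.109/0.846)^(2/7) = 295.2 K.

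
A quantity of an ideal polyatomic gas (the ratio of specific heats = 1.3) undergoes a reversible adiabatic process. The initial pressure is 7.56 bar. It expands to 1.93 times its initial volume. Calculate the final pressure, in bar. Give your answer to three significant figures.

P₂ ≈ 3.22 bar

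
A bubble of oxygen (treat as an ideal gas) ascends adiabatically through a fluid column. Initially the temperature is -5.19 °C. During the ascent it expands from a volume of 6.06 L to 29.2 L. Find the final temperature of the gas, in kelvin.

Adiabatic: T₁V₁^(γ−1) = T₂V₂^(γ−1) ⇒ T₂ = T₁ (V₁/V₂)^(γ−1).
For a diatomic ideal gas γ = 7/5, so γ−1 = 2/5.
T₁ = -5.19 °C = 268 K.
T₂ = 268 × (6.06/29.2)^(2/5) = 142.9 K.

T₂ ≈ 143 K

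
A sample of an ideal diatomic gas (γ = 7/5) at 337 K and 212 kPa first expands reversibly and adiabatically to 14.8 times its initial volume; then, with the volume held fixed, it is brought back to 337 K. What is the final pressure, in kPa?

Adiabatic step (PV^γ = const): P₂ = 212×(1/14.8)^(7/5) = 4.875 kPa; T₂ = 337×(1/14.8)^(2/5) = 114.7 K.
Isochoric: P₃ = P₂(T₃/T₂) = 4.875 × (337/114.7) = 14.32 kPa.

P₃ ≈ 14.3 kPa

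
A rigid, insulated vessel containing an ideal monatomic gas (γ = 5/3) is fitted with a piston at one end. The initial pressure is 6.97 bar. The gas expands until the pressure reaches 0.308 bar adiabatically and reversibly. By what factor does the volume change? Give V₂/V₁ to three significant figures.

V₂/V₁ ≈ 6.50

From PV^γ = const, V₂/V₁ = (P₁/P₂)^(1/γ).
V₂/V₁ = (6.97/0.308)^(3/5) = 6.498.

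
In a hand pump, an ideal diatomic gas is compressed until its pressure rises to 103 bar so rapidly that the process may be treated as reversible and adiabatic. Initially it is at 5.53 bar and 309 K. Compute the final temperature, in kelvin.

T₂ ≈ 713 K

Along an adiabat T P^((1−γ)/γ) is constant, so T₂ = T₁ (P₂/P₁)^((γ−1)/γ).
For a diatomic ideal gas γ = 7/5, so (γ−1)/γ = 2/7.
T₂ = 309 × (103/5.53)^(2/7) = 712.6 K.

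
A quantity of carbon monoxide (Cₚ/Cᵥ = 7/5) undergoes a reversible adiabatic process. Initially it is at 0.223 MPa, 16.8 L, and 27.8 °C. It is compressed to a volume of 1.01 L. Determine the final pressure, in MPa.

P₂ ≈ 11.4 MPa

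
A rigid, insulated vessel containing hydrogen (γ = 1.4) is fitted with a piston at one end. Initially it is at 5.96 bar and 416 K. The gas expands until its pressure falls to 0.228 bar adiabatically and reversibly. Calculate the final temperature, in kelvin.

Along an adiabat T P^((1−γ)/γ) is constant, so T₂ = T₁ (P₂/P₁)^((γ−1)/γ).
T₂ = 416 × (0.228/5.96)^(0.286) = 163.7 K.

T₂ ≈ 164 K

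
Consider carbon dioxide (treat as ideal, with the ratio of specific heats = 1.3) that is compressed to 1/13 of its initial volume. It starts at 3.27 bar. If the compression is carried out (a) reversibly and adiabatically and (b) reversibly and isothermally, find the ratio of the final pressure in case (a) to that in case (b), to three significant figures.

Isothermal: P_b = P₁(V₁/V₂) = 3.27×13.
Adiabatic: P_a = P₁(V₁/V₂)^γ = 3.27×13^(1.3).
P_a/P_b = (V₁/V₂)^(γ−1) = 13^(0.3) = 2.159.

P_adiabatic / P_isothermal ≈ 2.16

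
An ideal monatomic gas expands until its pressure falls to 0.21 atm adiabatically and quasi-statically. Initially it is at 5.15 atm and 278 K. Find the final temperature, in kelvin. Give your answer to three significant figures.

T₂ ≈ 77.3 K

Along an adiabat T P^((1−γ)/γ) is constant, so T₂ = T₁ (P₂/P₁)^((γ−1)/γ).
For a monatomic ideal gas γ = 5/3, so (γ−1)/γ = 2/5.
T₂ = 278 × (0.21/5.15)^(2/5) = 77.31 K.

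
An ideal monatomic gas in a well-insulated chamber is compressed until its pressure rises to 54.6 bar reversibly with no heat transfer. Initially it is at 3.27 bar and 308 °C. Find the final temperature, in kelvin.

Adiabatic: T₂/T₁ = (P₂/P₁)^((γ−1)/γ).
For a monatomic ideal gas γ = 5/3, so (γ−1)/γ = 2/5.
T₁ = 308 °C = 581.1 K.
T₂ = 581.1 × (54.6/3.27)^(2/5) = 1792 K.

T₂ ≈ 1790 K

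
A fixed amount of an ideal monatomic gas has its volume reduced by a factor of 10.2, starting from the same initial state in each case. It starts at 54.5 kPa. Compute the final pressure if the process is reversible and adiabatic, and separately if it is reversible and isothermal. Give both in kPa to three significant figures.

For a monatomic ideal gas γ = 5/3.
Isothermal: P₂ = P₁(V₁/V₂) = 54.5×10.2 = 555.9 kPa.
Adiabatic: P₂ = P₁(V₁/V₂)^γ = 54.5×10.2^(5/3) = 2615 kPa.

adiabatic: 2610 kPa; isothermal: 556 kPa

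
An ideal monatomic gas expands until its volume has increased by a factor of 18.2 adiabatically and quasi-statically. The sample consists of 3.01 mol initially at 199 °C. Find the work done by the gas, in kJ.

Adiabatic: T₁V₁^(γ−1) = T₂V₂^(γ−1) ⇒ T₂ = T₁ (V₁/V₂)^(γ−1).
γ = 5/3 for a monatomic ideal gas, so γ−1 = 2/3.
T₁ = 199 °C = 472.1 K.
T₂ = 472.1 × (1/18.2)^(2/3) = 68.24 K.
Q = 0, so ΔU = W_on_gas = nCᵥΔT with Cᵥ = R/(γ−1) = 12.47 J/(mol·K).
ΔU = 3.01 × 12.47 × (68.24 − 472.1) = -15160 J.
Work done by the gas = −ΔU = 15160 J.

W ≈ 15.2 kJ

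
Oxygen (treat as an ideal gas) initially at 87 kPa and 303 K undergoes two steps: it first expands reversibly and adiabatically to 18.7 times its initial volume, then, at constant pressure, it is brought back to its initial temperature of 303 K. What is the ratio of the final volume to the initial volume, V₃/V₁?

V₃/V₁ ≈ 60.3

For a diatomic ideal gas γ = 7/5.
Adiabatic step: V₂/V₁ = 18.7; T₂ = T₁·(1/18.7)^(2/5) = 93.91 K.
Isobaric step: V₃/V₂ = T₃/T₂ = 303/93.91.
V₃/V₁ = (V₂/V₁)(V₃/V₂) = 18.7 × (303/93.91) = 60.34.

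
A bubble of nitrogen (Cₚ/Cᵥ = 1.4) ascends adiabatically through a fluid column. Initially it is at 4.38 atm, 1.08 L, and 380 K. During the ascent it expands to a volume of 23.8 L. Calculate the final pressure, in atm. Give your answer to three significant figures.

P₂ ≈ 0.0577 atm

Since PV^γ is constant along a reversible adiabat, P₂ = P₁ (V₁/V₂)^γ.
P₂ = 4.38 × (1.08/23.8)^(1.4) = 0.05768 atm.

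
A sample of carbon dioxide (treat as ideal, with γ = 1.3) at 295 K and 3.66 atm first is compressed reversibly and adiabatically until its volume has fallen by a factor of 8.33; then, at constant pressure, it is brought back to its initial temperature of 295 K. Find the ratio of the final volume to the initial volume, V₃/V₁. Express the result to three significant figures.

V₃/V₁ ≈ 0.0636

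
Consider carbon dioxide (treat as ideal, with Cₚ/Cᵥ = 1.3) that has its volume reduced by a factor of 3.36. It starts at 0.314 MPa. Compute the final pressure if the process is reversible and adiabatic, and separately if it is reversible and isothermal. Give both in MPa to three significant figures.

adiabatic: 1.52 MPa; isothermal: 1.06 MPa

Isothermal: P₂ = P₁(V₁/V₂) = 0.314×3.36 = 1.055 MPa.
Adiabatic: P₂ = P₁(V₁/V₂)^γ = 0.314×3.36^(1.3) = 1.518 MPa.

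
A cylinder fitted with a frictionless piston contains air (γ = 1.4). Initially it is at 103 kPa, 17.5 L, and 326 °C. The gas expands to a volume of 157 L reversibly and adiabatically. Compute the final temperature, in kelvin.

Adiabatic: T₁V₁^(γ−1) = T₂V₂^(γ−1) ⇒ T₂ = T₁ (V₁/V₂)^(γ−1).
T₁ = 326 °C = 599.1 K.
T₂ = 599.1 × (17.5/157)^(0.4) = 249.1 K.

T₂ ≈ 249 K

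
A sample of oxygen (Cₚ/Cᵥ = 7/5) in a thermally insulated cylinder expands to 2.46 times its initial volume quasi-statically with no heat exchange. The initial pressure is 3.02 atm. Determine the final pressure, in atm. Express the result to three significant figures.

P₂ ≈ 0.856 atm

Adiabatic: P₁V₁^γ = P₂V₂^γ ⇒ P₂ = P₁ (V₁/V₂)^γ.
P₂ = 3.02 × (1/2.46)^(7/5) = 0.8564 atm.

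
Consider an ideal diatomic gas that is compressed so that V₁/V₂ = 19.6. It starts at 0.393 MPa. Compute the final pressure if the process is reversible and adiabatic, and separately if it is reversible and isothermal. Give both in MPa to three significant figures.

For a diatomic ideal gas γ = 7/5.
Isothermal: P₂ = P₁(V₁/V₂) = 0.393×19.6 = 7.703 MPa.
Adiabatic: P₂ = P₁(V₁/V₂)^γ = 0.393×19.6^(7/5) = 25.33 MPa.

adiabatic: 25.3 MPa; isothermal: 7.70 MPa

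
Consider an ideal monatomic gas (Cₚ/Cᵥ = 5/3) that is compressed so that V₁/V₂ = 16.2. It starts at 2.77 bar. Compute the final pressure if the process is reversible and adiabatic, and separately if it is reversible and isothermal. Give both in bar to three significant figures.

adiabatic: 287 bar; isothermal: 44.9 bar

Isothermal: P₂ = P₁(V₁/V₂) = 2.77×16.2 = 44.87 bar.
Adiabatic: P₂ = P₁(V₁/V₂)^γ = 2.77×16.2^(5/3) = 287.3 bar.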